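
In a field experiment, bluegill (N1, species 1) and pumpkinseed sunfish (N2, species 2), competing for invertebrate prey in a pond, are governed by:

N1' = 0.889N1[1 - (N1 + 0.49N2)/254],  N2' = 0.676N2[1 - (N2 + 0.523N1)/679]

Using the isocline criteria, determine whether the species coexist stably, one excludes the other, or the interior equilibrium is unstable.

species 2 excludes species 1

Compare the nullcline intercepts: K1/α12 = 254/0.49 = 518 < K2 = 679; K2/α21 = 679/0.523 = 1300 > K1 = 254.
Since the inequalities point opposite ways, species 2 can invade but species 1 cannot.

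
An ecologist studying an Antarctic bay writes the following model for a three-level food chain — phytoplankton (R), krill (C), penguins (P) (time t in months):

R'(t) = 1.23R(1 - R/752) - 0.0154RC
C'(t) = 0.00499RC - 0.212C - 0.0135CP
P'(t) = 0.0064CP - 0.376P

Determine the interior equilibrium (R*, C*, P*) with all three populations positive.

R* ≈ 199, C* ≈ 58.8, P* ≈ 57.8

From dP/dt = 0: 0.0064C* = 0.376, so C* = 58.8.
From dR/dt = 0: 1.23(1 - R*/752) = 0.0154·58.8, giving R* = 752·(1 - 0.736) = 199.
From dC/dt = 0: 0.00499·199 - 0.212 = 0.0135P*, so P* = 0.78/0.0135 = 57.8.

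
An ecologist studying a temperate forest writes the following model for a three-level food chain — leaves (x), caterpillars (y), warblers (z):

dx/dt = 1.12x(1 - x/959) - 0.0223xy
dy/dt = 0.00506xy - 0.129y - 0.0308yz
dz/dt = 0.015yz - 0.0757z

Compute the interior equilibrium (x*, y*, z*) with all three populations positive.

x* ≈ 863, y* ≈ 5.05, z* ≈ 138

From dz/dt = 0: 0.015y* = 0.0757, so y* = 5.05.
From dx/dt = 0: 1.12(1 - x*/959) = 0.0223·5.05, giving x* = 959·(1 - 0.1) = 863.
From dy/dt = 0: 0.00506·863 - 0.129 = 0.0308z*, so z* = 4.24/0.0308 = 138.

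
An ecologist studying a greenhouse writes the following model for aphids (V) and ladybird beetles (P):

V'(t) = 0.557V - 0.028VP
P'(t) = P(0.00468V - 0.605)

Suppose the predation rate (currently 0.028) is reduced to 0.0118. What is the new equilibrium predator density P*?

P* ≈ 47.2

At the interior fixed point, setting dV/dt = 0 with V > 0 fixes P* = (prey growth rate)/(VP coefficient) — independent of the other coefficients.
With the change, P* = 0.557/0.0118 = 47.2; it rises from 19.9.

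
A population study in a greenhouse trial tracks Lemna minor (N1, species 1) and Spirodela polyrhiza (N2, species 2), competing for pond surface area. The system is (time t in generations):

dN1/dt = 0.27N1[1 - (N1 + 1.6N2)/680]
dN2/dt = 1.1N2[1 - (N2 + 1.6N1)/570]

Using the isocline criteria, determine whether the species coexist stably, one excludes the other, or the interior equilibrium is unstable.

Compare the nullcline intercepts: K1/α12 = 680/1.6 = 425 < K2 = 570; K2/α21 = 570/1.6 = 356 < K1 = 680.
Since both are reversed, neither can invade when rare; the interior point is a saddle.

unstable coexistence (outcome depends on initial conditions)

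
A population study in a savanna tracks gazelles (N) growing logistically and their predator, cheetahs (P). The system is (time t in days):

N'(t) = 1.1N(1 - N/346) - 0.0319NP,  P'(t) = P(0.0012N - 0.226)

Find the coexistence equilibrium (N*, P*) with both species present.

From dP/dt = 0 with P > 0: 0.0012N* = 0.226, so N* = 188.
Substitute into dN/dt = 0: 1.1(1 - 188/346) = 0.0319P*.
The bracket is 0.456, giving P* = 0.501/0.0319 = 15.7.

N* ≈ 188, P* ≈ 15.7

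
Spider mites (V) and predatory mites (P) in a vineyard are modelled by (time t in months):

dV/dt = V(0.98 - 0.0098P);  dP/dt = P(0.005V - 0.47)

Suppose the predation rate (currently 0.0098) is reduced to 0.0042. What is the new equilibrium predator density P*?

P* ≈ 233

At the interior fixed point, setting dV/dt = 0 with V > 0 fixes P* = (prey growth rate)/(VP coefficient) — independent of the other coefficients.
With the change, P* = 0.98/0.0042 = 233; it rises from 100.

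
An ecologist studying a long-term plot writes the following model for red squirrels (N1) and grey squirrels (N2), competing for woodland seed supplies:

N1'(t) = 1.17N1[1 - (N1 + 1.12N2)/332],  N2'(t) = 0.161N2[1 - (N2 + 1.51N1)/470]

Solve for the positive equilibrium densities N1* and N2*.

N1* ≈ 281, N2* ≈ 45.3

Setting both brackets to zero gives the nullclines N1 + 1.12N2 = 332 and 1.51N1 + N2 = 470.
Substituting N2 = 470 - 1.51N1 into the first: N1(1 - 1.12·1.51) = 332 - 1.12·470.
So N1* = -194/-0.691 = 281, and then N2* = 470 - 1.51·281 = 45.3.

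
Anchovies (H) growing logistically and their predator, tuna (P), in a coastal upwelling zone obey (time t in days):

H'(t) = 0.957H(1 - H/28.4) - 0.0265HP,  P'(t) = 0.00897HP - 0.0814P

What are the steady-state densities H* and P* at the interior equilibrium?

From dP/dt = 0 with P > 0: 0.00897H* = 0.0814, so H* = 9.07.
Substitute into dH/dt = 0: 0.957(1 - 9.07/28.4) = 0.0265P*.
The bracket is 0.68, giving P* = 0.651/0.0265 = 24.6.

H* ≈ 9.07, P* ≈ 24.6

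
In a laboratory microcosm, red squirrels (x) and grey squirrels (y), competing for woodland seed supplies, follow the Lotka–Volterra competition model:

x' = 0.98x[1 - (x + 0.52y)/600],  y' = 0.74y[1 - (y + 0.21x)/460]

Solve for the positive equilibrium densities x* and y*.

Setting both brackets to zero gives the nullclines x + 0.52y = 600 and 0.21x + y = 460.
Substituting y = 460 - 0.21x into the first: x(1 - 0.52·0.21) = 600 - 0.52·460.
So x* = 361/0.891 = 405, and then y* = 460 - 0.21·405 = 375.

x* ≈ 405, y* ≈ 375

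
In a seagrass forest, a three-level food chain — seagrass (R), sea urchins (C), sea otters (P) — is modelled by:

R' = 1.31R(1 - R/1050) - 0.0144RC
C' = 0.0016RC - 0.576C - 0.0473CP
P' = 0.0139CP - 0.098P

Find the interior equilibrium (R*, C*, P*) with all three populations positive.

From dP/dt = 0: 0.0139C* = 0.098, so C* = 7.05.
From dR/dt = 0: 1.31(1 - R*/1050) = 0.0144·7.05, giving R* = 1050·(1 - 0.0775) = 969.
From dC/dt = 0: 0.0016·969 - 0.576 = 0.0473P*, so P* = 0.974/0.0473 = 20.6.

R* ≈ 969, C* ≈ 7.05, P* ≈ 20.6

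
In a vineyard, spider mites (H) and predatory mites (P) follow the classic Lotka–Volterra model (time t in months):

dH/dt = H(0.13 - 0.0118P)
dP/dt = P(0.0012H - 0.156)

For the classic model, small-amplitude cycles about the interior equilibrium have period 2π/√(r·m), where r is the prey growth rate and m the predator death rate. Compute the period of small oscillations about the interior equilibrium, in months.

T ≈ 44.1 months

Here r = 0.13 and m = 0.156, so r·m = 0.0203.
ω = √0.0203 = 0.142 per month, hence T = 2π/ω ≈ 44.1 months.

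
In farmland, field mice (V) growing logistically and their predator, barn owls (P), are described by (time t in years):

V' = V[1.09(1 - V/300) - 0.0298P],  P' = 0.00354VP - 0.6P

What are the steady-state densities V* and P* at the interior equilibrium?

V* ≈ 169, P* ≈ 15.9

From dP/dt = 0 with P > 0: 0.00354V* = 0.6, so V* = 169.
Substitute into dV/dt = 0: 1.09(1 - 169/300) = 0.0298P*.
The bracket is 0.435, giving P* = 0.474/0.0298 = 15.9.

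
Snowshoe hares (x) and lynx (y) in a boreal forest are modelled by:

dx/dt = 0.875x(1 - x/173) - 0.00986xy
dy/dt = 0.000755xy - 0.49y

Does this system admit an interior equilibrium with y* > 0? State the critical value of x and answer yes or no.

The predator equation gives dy/dt > 0 only when x > 0.49/0.000755 = 649.
Without the predator, x → K = 173. Since 173 < 649, the predator cannot invade.

Threshold x = 649; K < 649, so no, the predator goes extinct.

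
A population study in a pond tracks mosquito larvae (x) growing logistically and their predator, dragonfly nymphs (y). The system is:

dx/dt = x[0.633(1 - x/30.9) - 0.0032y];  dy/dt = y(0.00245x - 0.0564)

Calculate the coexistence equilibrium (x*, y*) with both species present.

From dy/dt = 0 with y > 0: 0.00245x* = 0.0564, so x* = 23.
Substitute into dx/dt = 0: 0.633(1 - 23/30.9) = 0.0032y*.
The bracket is 0.255, giving y* = 0.161/0.0032 = 50.4.

x* ≈ 23, y* ≈ 50.4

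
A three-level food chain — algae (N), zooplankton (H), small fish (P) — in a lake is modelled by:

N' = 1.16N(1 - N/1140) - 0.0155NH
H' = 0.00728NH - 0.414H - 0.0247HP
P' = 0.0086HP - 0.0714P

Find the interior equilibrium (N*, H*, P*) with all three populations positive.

N* ≈ 1010, H* ≈ 8.3, P* ≈ 282

From dP/dt = 0: 0.0086H* = 0.0714, so H* = 8.3.
From dN/dt = 0: 1.16(1 - N*/1140) = 0.0155·8.3, giving N* = 1140·(1 - 0.111) = 1010.
From dH/dt = 0: 0.00728·1010 - 0.414 = 0.0247P*, so P* = 6.96/0.0247 = 282.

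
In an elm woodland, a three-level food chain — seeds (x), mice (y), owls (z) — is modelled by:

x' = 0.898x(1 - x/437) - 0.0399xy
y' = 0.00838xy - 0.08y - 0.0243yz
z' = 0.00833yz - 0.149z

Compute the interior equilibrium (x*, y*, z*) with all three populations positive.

From dz/dt = 0: 0.00833y* = 0.149, so y* = 17.9.
From dx/dt = 0: 0.898(1 - x*/437) = 0.0399·17.9, giving x* = 437·(1 - 0.795) = 89.7.
From dy/dt = 0: 0.00838·89.7 - 0.08 = 0.0243z*, so z* = 0.672/0.0243 = 27.6.

x* ≈ 89.7, y* ≈ 17.9, z* ≈ 27.6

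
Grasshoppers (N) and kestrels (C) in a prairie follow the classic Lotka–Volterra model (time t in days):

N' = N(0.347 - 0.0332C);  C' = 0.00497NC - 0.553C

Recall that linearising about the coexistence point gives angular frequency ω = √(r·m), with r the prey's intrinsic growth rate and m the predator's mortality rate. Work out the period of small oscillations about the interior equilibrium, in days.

T ≈ 14.3 days

Here r = 0.347 and m = 0.553, so r·m = 0.192.
ω = √0.192 = 0.438 per day, hence T = 2π/ω ≈ 14.3 days.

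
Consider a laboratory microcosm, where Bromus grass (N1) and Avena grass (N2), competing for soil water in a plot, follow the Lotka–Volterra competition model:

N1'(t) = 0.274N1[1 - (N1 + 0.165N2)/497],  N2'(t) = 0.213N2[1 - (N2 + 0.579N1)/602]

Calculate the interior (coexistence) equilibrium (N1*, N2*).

N1* ≈ 440, N2* ≈ 347

Setting both brackets to zero gives the nullclines N1 + 0.165N2 = 497 and 0.579N1 + N2 = 602.
Substituting N2 = 602 - 0.579N1 into the first: N1(1 - 0.165·0.579) = 497 - 0.165·602.
So N1* = 398/0.904 = 440, and then N2* = 602 - 0.579·440 = 347.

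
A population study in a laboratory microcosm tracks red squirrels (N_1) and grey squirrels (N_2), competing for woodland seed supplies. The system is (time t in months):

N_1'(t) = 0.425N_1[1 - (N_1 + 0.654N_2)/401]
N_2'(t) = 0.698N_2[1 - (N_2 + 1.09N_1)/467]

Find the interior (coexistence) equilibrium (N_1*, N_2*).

Setting both brackets to zero gives the nullclines N_1 + 0.654N_2 = 401 and 1.09N_1 + N_2 = 467.
Substituting N_2 = 467 - 1.09N_1 into the first: N_1(1 - 0.654·1.09) = 401 - 0.654·467.
So N_1* = 95.6/0.287 = 333, and then N_2* = 467 - 1.09·333 = 104.

N_1* ≈ 333, N_2* ≈ 104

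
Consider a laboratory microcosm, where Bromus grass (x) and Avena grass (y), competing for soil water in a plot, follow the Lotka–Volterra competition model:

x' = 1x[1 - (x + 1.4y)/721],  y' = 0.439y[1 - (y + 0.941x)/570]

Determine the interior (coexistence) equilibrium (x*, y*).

Setting both brackets to zero gives the nullclines x + 1.4y = 721 and 0.941x + y = 570.
Substituting y = 570 - 0.941x into the first: x(1 - 1.4·0.941) = 721 - 1.4·570.
So x* = -77/-0.317 = 243, and then y* = 570 - 0.941·243 = 342.

x* ≈ 243, y* ≈ 342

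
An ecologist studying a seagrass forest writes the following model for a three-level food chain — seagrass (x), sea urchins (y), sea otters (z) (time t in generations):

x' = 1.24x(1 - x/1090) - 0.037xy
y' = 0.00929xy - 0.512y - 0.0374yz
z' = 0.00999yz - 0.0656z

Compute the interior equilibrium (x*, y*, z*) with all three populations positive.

x* ≈ 876, y* ≈ 6.57, z* ≈ 204

From dz/dt = 0: 0.00999y* = 0.0656, so y* = 6.57.
From dx/dt = 0: 1.24(1 - x*/1090) = 0.037·6.57, giving x* = 1090·(1 - 0.196) = 876.
From dy/dt = 0: 0.00929·876 - 0.512 = 0.0374z*, so z* = 7.63/0.0374 = 204.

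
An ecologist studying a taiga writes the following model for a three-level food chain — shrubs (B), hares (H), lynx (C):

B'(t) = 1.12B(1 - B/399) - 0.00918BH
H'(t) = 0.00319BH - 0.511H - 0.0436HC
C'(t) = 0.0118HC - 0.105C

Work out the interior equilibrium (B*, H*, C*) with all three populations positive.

B* ≈ 370, H* ≈ 8.9, C* ≈ 15.3

From dC/dt = 0: 0.0118H* = 0.105, so H* = 8.9.
From dB/dt = 0: 1.12(1 - B*/399) = 0.00918·8.9, giving B* = 399·(1 - 0.0729) = 370.
From dH/dt = 0: 0.00319·370 - 0.511 = 0.0436C*, so C* = 0.669/0.0436 = 15.3.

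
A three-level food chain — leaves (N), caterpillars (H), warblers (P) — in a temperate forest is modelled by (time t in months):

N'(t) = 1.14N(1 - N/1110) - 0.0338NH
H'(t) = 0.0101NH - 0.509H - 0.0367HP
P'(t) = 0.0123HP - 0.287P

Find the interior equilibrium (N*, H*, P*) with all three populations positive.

From dP/dt = 0: 0.0123H* = 0.287, so H* = 23.3.
From dN/dt = 0: 1.14(1 - N*/1110) = 0.0338·23.3, giving N* = 1110·(1 - 0.692) = 342.
From dH/dt = 0: 0.0101·342 - 0.509 = 0.0367P*, so P* = 2.95/0.0367 = 80.3.

N* ≈ 342, H* ≈ 23.3, P* ≈ 80.3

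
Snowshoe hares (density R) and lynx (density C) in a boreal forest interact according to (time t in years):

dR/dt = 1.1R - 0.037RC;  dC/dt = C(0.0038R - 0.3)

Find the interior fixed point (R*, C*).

R* ≈ 78.9, C* ≈ 29.7

Set dC/dt = 0 with C > 0: 0.0038R - 0.3 = 0, so R* = 0.3/0.0038 = 78.9.
Set dR/dt = 0 with R > 0: 1.1 - 0.037C = 0, so C* = 1.1/0.037 = 29.7.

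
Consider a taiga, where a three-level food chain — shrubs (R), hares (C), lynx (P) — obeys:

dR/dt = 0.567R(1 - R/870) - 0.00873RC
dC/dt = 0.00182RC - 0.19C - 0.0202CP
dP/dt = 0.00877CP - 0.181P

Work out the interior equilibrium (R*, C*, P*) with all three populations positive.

From dP/dt = 0: 0.00877C* = 0.181, so C* = 20.6.
From dR/dt = 0: 0.567(1 - R*/870) = 0.00873·20.6, giving R* = 870·(1 - 0.318) = 594.
From dC/dt = 0: 0.00182·594 - 0.19 = 0.0202P*, so P* = 0.89/0.0202 = 44.1.

R* ≈ 594, C* ≈ 20.6, P* ≈ 44.1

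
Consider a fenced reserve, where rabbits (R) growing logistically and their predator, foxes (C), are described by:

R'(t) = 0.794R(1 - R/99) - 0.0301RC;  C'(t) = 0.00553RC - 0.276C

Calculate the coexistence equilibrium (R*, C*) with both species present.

R* ≈ 49.9, C* ≈ 13.1

From dC/dt = 0 with C > 0: 0.00553R* = 0.276, so R* = 49.9.
Substitute into dR/dt = 0: 0.794(1 - 49.9/99) = 0.0301C*.
The bracket is 0.496, giving C* = 0.394/0.0301 = 13.1.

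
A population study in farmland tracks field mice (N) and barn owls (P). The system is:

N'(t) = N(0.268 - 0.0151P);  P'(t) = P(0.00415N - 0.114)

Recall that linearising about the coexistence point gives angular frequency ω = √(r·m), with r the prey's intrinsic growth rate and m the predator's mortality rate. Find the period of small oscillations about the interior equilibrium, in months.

Here r = 0.268 and m = 0.114, so r·m = 0.0306.
ω = √0.0306 = 0.175 per month, hence T = 2π/ω ≈ 35.9 months.

T ≈ 35.9 months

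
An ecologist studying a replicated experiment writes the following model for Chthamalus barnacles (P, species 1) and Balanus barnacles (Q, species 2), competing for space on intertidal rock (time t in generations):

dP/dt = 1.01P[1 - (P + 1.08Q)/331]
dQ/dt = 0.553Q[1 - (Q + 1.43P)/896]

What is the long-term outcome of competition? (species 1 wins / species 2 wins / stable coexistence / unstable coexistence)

species 2 excludes species 1

Compare the nullcline intercepts: K1/α12 = 331/1.08 = 306 < K2 = 896; K2/α21 = 896/1.43 = 627 > K1 = 331.
Since the inequalities point opposite ways, species 2 can invade but species 1 cannot.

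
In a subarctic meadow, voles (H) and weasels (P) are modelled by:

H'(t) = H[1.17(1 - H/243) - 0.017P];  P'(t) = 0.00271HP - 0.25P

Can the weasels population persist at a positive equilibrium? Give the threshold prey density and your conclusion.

Threshold H = 92.3; K > 92.3, so yes, the predator persists.

The predator equation gives dP/dt > 0 only when H > 0.25/0.00271 = 92.3.
Without the predator, H → K = 243. Since 243 > 92.3, the predator can invade and persist.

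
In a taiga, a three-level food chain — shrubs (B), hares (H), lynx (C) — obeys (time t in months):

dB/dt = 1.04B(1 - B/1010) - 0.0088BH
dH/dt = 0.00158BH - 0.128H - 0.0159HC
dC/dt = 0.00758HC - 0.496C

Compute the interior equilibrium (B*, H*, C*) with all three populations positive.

From dC/dt = 0: 0.00758H* = 0.496, so H* = 65.4.
From dB/dt = 0: 1.04(1 - B*/1010) = 0.0088·65.4, giving B* = 1010·(1 - 0.554) = 451.
From dH/dt = 0: 0.00158·451 - 0.128 = 0.0159C*, so C* = 0.584/0.0159 = 36.7.

B* ≈ 451, H* ≈ 65.4, C* ≈ 36.7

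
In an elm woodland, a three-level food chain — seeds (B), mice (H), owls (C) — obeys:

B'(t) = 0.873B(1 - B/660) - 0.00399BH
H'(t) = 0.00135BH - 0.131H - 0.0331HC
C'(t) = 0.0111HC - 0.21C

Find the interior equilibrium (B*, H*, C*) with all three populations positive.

B* ≈ 603, H* ≈ 18.9, C* ≈ 20.6

From dC/dt = 0: 0.0111H* = 0.21, so H* = 18.9.
From dB/dt = 0: 0.873(1 - B*/660) = 0.00399·18.9, giving B* = 660·(1 - 0.0865) = 603.
From dH/dt = 0: 0.00135·603 - 0.131 = 0.0331C*, so C* = 0.683/0.0331 = 20.6.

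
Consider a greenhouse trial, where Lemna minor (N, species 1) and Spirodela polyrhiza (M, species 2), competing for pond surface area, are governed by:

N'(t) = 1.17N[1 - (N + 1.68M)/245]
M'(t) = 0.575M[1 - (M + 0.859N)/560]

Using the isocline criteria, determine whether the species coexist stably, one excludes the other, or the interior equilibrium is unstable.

Compare the nullcline intercepts: K1/α12 = 245/1.68 = 146 < K2 = 560; K2/α21 = 560/0.859 = 652 > K1 = 245.
Since the inequalities point opposite ways, species 2 can invade but species 1 cannot.

species 2 excludes species 1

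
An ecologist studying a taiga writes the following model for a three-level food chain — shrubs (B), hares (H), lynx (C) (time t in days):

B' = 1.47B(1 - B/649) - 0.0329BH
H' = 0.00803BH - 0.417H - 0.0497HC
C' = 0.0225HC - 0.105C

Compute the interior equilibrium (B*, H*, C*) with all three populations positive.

From dC/dt = 0: 0.0225H* = 0.105, so H* = 4.67.
From dB/dt = 0: 1.47(1 - B*/649) = 0.0329·4.67, giving B* = 649·(1 - 0.104) = 581.
From dH/dt = 0: 0.00803·581 - 0.417 = 0.0497C*, so C* = 4.25/0.0497 = 85.5.

B* ≈ 581, H* ≈ 4.67, C* ≈ 85.5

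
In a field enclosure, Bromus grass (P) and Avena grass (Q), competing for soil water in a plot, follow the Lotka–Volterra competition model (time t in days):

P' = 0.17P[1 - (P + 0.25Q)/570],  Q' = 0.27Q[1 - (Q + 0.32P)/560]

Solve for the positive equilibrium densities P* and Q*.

P* ≈ 467, Q* ≈ 410

Setting both brackets to zero gives the nullclines P + 0.25Q = 570 and 0.32P + Q = 560.
Substituting Q = 560 - 0.32P into the first: P(1 - 0.25·0.32) = 570 - 0.25·560.
So P* = 430/0.92 = 467, and then Q* = 560 - 0.32·467 = 410.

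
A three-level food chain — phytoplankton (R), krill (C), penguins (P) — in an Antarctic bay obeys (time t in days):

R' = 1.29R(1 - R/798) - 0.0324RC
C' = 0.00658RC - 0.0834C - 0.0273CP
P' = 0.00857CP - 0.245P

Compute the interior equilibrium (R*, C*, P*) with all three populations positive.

From dP/dt = 0: 0.00857C* = 0.245, so C* = 28.6.
From dR/dt = 0: 1.29(1 - R*/798) = 0.0324·28.6, giving R* = 798·(1 - 0.718) = 225.
From dC/dt = 0: 0.00658·225 - 0.0834 = 0.0273P*, so P* = 1.4/0.0273 = 51.2.

R* ≈ 225, C* ≈ 28.6, P* ≈ 51.2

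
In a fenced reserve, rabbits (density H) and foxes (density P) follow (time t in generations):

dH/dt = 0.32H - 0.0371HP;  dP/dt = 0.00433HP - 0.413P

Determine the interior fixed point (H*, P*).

H* ≈ 95.4, P* ≈ 8.63

Set dP/dt = 0 with P > 0: 0.00433H - 0.413 = 0, so H* = 0.413/0.00433 = 95.4.
Set dH/dt = 0 with H > 0: 0.32 - 0.0371P = 0, so P* = 0.32/0.0371 = 8.63.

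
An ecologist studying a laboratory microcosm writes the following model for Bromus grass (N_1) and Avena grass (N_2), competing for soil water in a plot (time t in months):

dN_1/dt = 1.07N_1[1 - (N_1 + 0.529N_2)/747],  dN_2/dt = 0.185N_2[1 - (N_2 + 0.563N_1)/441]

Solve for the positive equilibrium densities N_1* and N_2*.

Setting both brackets to zero gives the nullclines N_1 + 0.529N_2 = 747 and 0.563N_1 + N_2 = 441.
Substituting N_2 = 441 - 0.563N_1 into the first: N_1(1 - 0.529·0.563) = 747 - 0.529·441.
So N_1* = 514/0.702 = 732, and then N_2* = 441 - 0.563·732 = 29.1.

N_1* ≈ 732, N_2* ≈ 29.1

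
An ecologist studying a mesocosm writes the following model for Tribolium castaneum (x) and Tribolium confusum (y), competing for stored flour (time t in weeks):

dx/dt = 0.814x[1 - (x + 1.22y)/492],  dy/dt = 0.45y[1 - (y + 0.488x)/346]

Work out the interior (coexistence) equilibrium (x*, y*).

Setting both brackets to zero gives the nullclines x + 1.22y = 492 and 0.488x + y = 346.
Substituting y = 346 - 0.488x into the first: x(1 - 1.22·0.488) = 492 - 1.22·346.
So x* = 69.9/0.405 = 173, and then y* = 346 - 0.488·173 = 262.

x* ≈ 173, y* ≈ 262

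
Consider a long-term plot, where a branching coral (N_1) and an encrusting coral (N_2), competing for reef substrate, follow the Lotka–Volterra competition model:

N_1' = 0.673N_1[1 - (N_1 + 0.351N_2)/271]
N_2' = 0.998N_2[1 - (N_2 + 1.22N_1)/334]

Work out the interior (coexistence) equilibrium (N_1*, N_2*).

N_1* ≈ 269, N_2* ≈ 5.91

Setting both brackets to zero gives the nullclines N_1 + 0.351N_2 = 271 and 1.22N_1 + N_2 = 334.
Substituting N_2 = 334 - 1.22N_1 into the first: N_1(1 - 0.351·1.22) = 271 - 0.351·334.
So N_1* = 154/0.572 = 269, and then N_2* = 334 - 1.22·269 = 5.91.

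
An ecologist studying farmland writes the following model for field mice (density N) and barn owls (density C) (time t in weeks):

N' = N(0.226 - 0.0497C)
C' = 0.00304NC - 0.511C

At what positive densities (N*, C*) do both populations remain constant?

Set dC/dt = 0 with C > 0: 0.00304N - 0.511 = 0, so N* = 0.511/0.00304 = 168.
Set dN/dt = 0 with N > 0: 0.226 - 0.0497C = 0, so C* = 0.226/0.0497 = 4.55.

N* ≈ 168, C* ≈ 4.55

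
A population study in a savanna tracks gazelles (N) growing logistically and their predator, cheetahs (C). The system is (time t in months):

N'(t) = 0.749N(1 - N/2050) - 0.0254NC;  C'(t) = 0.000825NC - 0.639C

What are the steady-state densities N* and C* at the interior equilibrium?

From dC/dt = 0 with C > 0: 0.000825N* = 0.639, so N* = 775.
Substitute into dN/dt = 0: 0.749(1 - 775/2050) = 0.0254C*.
The bracket is 0.622, giving C* = 0.466/0.0254 = 18.3.

N* ≈ 775, C* ≈ 18.3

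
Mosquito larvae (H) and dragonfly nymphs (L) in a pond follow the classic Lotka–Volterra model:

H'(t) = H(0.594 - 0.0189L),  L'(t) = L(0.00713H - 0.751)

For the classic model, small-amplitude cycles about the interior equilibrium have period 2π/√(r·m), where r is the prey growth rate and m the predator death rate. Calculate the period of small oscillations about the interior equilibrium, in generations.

Here r = 0.594 and m = 0.751, so r·m = 0.446.
ω = √0.446 = 0.668 per generation, hence T = 2π/ω ≈ 9.41 generations.

T ≈ 9.41 generations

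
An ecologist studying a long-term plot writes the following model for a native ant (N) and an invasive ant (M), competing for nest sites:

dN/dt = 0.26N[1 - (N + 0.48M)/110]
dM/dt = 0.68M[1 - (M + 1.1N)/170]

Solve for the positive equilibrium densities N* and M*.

N* ≈ 60.2, M* ≈ 104

Setting both brackets to zero gives the nullclines N + 0.48M = 110 and 1.1N + M = 170.
Substituting M = 170 - 1.1N into the first: N(1 - 0.48·1.1) = 110 - 0.48·170.
So N* = 28.4/0.472 = 60.2, and then M* = 170 - 1.1·60.2 = 104.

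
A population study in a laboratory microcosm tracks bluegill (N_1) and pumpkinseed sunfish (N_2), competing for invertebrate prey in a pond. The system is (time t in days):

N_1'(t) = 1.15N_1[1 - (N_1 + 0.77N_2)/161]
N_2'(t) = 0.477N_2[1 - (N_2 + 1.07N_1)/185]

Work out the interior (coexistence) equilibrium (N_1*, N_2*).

N_1* ≈ 105, N_2* ≈ 72.3

Setting both brackets to zero gives the nullclines N_1 + 0.77N_2 = 161 and 1.07N_1 + N_2 = 185.
Substituting N_2 = 185 - 1.07N_1 into the first: N_1(1 - 0.77·1.07) = 161 - 0.77·185.
So N_1* = 18.5/0.176 = 105, and then N_2* = 185 - 1.07·105 = 72.3.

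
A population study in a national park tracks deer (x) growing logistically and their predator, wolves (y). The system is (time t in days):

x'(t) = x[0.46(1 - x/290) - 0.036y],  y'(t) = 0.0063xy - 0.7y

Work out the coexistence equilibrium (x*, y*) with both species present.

From dy/dt = 0 with y > 0: 0.0063x* = 0.7, so x* = 111.
Substitute into dx/dt = 0: 0.46(1 - 111/290) = 0.036y*.
The bracket is 0.617, giving y* = 0.284/0.036 = 7.88.

x* ≈ 111, y* ≈ 7.88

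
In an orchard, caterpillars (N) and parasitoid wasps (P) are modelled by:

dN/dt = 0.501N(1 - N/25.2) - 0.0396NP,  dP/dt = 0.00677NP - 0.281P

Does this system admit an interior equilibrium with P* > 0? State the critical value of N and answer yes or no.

The predator equation gives dP/dt > 0 only when N > 0.281/0.00677 = 41.5.
Without the predator, N → K = 25.2. Since 25.2 < 41.5, the predator cannot invade.

Threshold N = 41.5; K < 41.5, so no, the predator goes extinct.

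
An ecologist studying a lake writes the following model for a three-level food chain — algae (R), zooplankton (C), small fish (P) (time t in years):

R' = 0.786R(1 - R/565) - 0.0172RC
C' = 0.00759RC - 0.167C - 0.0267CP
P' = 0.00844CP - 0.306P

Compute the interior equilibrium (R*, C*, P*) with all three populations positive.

R* ≈ 117, C* ≈ 36.3, P* ≈ 26.9

From dP/dt = 0: 0.00844C* = 0.306, so C* = 36.3.
From dR/dt = 0: 0.786(1 - R*/565) = 0.0172·36.3, giving R* = 565·(1 - 0.793) = 117.
From dC/dt = 0: 0.00759·117 - 0.167 = 0.0267P*, so P* = 0.719/0.0267 = 26.9.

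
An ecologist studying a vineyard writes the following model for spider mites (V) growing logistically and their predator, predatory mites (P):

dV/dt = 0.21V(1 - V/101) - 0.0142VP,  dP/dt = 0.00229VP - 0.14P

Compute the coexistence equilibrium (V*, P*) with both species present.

From dP/dt = 0 with P > 0: 0.00229V* = 0.14, so V* = 61.1.
Substitute into dV/dt = 0: 0.21(1 - 61.1/101) = 0.0142P*.
The bracket is 0.395, giving P* = 0.0829/0.0142 = 5.84.

V* ≈ 61.1, P* ≈ 5.84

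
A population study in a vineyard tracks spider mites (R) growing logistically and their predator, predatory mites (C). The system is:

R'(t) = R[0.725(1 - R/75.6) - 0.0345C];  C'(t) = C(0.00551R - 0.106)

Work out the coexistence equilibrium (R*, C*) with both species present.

From dC/dt = 0 with C > 0: 0.00551R* = 0.106, so R* = 19.2.
Substitute into dR/dt = 0: 0.725(1 - 19.2/75.6) = 0.0345C*.
The bracket is 0.746, giving C* = 0.541/0.0345 = 15.7.

R* ≈ 19.2, C* ≈ 15.7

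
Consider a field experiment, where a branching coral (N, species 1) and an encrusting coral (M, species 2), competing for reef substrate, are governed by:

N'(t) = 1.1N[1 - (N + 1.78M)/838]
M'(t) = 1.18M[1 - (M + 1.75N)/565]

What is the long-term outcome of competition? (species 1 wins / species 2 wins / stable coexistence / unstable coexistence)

unstable coexistence (outcome depends on initial conditions)

Compare the nullcline intercepts: K1/α12 = 838/1.78 = 471 < K2 = 565; K2/α21 = 565/1.75 = 323 < K1 = 838.
Since both are reversed, neither can invade when rare; the interior point is a saddle.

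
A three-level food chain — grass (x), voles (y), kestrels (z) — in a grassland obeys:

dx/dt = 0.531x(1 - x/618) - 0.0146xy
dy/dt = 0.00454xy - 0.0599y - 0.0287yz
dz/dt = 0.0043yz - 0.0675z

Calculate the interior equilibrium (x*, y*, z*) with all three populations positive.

x* ≈ 351, y* ≈ 15.7, z* ≈ 53.5

From dz/dt = 0: 0.0043y* = 0.0675, so y* = 15.7.
From dx/dt = 0: 0.531(1 - x*/618) = 0.0146·15.7, giving x* = 618·(1 - 0.432) = 351.
From dy/dt = 0: 0.00454·351 - 0.0599 = 0.0287z*, so z* = 1.53/0.0287 = 53.5.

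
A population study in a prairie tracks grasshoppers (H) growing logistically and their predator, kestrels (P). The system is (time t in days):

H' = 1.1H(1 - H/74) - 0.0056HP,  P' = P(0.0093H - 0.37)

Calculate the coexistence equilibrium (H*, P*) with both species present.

H* ≈ 39.8, P* ≈ 90.8

From dP/dt = 0 with P > 0: 0.0093H* = 0.37, so H* = 39.8.
Substitute into dH/dt = 0: 1.1(1 - 39.8/74) = 0.0056P*.
The bracket is 0.462, giving P* = 0.509/0.0056 = 90.8.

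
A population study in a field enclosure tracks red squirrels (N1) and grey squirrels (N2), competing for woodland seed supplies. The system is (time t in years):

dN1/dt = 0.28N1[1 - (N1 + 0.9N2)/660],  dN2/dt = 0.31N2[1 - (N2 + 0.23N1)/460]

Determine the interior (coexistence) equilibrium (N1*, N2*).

Setting both brackets to zero gives the nullclines N1 + 0.9N2 = 660 and 0.23N1 + N2 = 460.
Substituting N2 = 460 - 0.23N1 into the first: N1(1 - 0.9·0.23) = 660 - 0.9·460.
So N1* = 246/0.793 = 310, and then N2* = 460 - 0.23·310 = 389.

N1* ≈ 310, N2* ≈ 389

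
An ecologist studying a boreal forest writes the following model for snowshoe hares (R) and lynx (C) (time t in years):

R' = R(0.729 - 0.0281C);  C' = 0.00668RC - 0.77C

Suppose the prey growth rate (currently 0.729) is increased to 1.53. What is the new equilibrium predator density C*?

C* ≈ 54.4

At the interior fixed point, setting dR/dt = 0 with R > 0 fixes C* = (prey growth rate)/(RC coefficient) — independent of the other coefficients.
With the change, C* = 1.53/0.0281 = 54.4; it rises from 25.9.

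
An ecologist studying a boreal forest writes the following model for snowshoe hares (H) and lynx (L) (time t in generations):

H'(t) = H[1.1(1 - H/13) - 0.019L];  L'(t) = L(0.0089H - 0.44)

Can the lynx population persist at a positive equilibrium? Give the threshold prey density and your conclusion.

The predator equation gives dL/dt > 0 only when H > 0.44/0.0089 = 49.4.
Without the predator, H → K = 13. Since 13 < 49.4, the predator cannot invade.

Threshold H = 49.4; K < 49.4, so no, the predator goes extinct.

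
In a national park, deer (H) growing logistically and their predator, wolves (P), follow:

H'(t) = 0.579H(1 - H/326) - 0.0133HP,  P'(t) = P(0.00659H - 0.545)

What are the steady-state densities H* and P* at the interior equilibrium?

H* ≈ 82.7, P* ≈ 32.5

From dP/dt = 0 with P > 0: 0.00659H* = 0.545, so H* = 82.7.
Substitute into dH/dt = 0: 0.579(1 - 82.7/326) = 0.0133P*.
The bracket is 0.746, giving P* = 0.432/0.0133 = 32.5.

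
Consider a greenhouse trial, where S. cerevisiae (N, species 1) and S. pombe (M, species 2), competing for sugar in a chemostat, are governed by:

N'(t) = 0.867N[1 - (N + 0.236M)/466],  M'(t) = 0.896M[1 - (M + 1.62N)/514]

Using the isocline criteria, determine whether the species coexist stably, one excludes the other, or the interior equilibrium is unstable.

species 1 excludes species 2

Compare the nullcline intercepts: K1/α12 = 466/0.236 = 1970 > K2 = 514; K2/α21 = 514/1.62 = 317 < K1 = 466.
Since the inequalities point opposite ways, species 1 can invade but species 2 cannot.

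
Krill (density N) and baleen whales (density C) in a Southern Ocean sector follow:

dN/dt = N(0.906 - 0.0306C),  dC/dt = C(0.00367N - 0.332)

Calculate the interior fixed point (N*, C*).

N* ≈ 90.5, C* ≈ 29.6

Set dC/dt = 0 with C > 0: 0.00367N - 0.332 = 0, so N* = 0.332/0.00367 = 90.5.
Set dN/dt = 0 with N > 0: 0.906 - 0.0306C = 0, so C* = 0.906/0.0306 = 29.6.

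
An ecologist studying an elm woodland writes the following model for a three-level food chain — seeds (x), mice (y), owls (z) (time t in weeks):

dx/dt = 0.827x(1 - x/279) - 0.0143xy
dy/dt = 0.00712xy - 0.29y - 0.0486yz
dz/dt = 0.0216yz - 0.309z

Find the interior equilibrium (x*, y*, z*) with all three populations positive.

x* ≈ 210, y* ≈ 14.3, z* ≈ 24.8

From dz/dt = 0: 0.0216y* = 0.309, so y* = 14.3.
From dx/dt = 0: 0.827(1 - x*/279) = 0.0143·14.3, giving x* = 279·(1 - 0.247) = 210.
From dy/dt = 0: 0.00712·210 - 0.29 = 0.0486z*, so z* = 1.21/0.0486 = 24.8.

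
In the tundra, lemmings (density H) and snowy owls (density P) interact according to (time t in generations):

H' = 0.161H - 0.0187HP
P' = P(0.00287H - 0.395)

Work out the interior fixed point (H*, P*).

H* ≈ 138, P* ≈ 8.61

Set dP/dt = 0 with P > 0: 0.00287H - 0.395 = 0, so H* = 0.395/0.00287 = 138.
Set dH/dt = 0 with H > 0: 0.161 - 0.0187P = 0, so P* = 0.161/0.0187 = 8.61.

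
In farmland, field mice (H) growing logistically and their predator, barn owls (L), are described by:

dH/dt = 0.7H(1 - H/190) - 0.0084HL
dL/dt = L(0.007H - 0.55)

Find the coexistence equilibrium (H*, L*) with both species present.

H* ≈ 78.6, L* ≈ 48.9

From dL/dt = 0 with L > 0: 0.007H* = 0.55, so H* = 78.6.
Substitute into dH/dt = 0: 0.7(1 - 78.6/190) = 0.0084L*.
The bracket is 0.586, giving L* = 0.411/0.0084 = 48.9.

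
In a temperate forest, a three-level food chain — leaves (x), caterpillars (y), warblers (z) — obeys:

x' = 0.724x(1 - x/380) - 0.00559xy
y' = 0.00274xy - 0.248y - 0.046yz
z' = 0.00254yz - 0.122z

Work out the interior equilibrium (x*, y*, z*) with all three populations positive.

From dz/dt = 0: 0.00254y* = 0.122, so y* = 48.
From dx/dt = 0: 0.724(1 - x*/380) = 0.00559·48, giving x* = 380·(1 - 0.371) = 239.
From dy/dt = 0: 0.00274·239 - 0.248 = 0.046z*, so z* = 0.407/0.046 = 8.85.

x* ≈ 239, y* ≈ 48, z* ≈ 8.85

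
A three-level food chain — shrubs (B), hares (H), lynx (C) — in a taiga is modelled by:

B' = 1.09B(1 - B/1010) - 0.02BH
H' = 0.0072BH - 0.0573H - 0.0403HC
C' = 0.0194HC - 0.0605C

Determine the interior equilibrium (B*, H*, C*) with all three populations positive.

From dC/dt = 0: 0.0194H* = 0.0605, so H* = 3.12.
From dB/dt = 0: 1.09(1 - B*/1010) = 0.02·3.12, giving B* = 1010·(1 - 0.0572) = 952.
From dH/dt = 0: 0.0072·952 - 0.0573 = 0.0403C*, so C* = 6.8/0.0403 = 169.

B* ≈ 952, H* ≈ 3.12, C* ≈ 169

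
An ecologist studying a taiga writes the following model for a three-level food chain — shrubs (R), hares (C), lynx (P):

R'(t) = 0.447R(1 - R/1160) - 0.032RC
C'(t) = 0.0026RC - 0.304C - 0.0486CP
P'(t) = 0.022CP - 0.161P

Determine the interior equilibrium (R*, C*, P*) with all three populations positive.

R* ≈ 552, C* ≈ 7.32, P* ≈ 23.3

From dP/dt = 0: 0.022C* = 0.161, so C* = 7.32.
From dR/dt = 0: 0.447(1 - R*/1160) = 0.032·7.32, giving R* = 1160·(1 - 0.524) = 552.
From dC/dt = 0: 0.0026·552 - 0.304 = 0.0486P*, so P* = 1.13/0.0486 = 23.3.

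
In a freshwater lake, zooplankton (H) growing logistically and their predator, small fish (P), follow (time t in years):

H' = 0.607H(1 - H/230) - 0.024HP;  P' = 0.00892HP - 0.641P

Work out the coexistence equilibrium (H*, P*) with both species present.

H* ≈ 71.9, P* ≈ 17.4

From dP/dt = 0 with P > 0: 0.00892H* = 0.641, so H* = 71.9.
Substitute into dH/dt = 0: 0.607(1 - 71.9/230) = 0.024P*.
The bracket is 0.688, giving P* = 0.417/0.024 = 17.4.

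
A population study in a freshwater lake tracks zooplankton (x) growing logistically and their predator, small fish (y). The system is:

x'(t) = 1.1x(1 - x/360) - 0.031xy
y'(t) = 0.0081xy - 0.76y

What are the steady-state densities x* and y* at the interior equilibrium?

x* ≈ 93.8, y* ≈ 26.2

From dy/dt = 0 with y > 0: 0.0081x* = 0.76, so x* = 93.8.
Substitute into dx/dt = 0: 1.1(1 - 93.8/360) = 0.031y*.
The bracket is 0.739, giving y* = 0.813/0.031 = 26.2.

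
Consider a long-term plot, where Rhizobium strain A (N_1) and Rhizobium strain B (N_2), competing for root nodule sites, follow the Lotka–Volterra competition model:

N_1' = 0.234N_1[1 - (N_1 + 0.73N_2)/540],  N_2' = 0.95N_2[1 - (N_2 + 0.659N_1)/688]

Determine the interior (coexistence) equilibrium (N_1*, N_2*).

N_1* ≈ 72.8, N_2* ≈ 640

Setting both brackets to zero gives the nullclines N_1 + 0.73N_2 = 540 and 0.659N_1 + N_2 = 688.
Substituting N_2 = 688 - 0.659N_1 into the first: N_1(1 - 0.73·0.659) = 540 - 0.73·688.
So N_1* = 37.8/0.519 = 72.8, and then N_2* = 688 - 0.659·72.8 = 640.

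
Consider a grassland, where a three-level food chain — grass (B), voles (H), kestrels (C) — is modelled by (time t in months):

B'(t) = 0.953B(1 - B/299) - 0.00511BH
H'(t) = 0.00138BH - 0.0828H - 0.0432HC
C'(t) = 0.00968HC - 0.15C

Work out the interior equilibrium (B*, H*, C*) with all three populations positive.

From dC/dt = 0: 0.00968H* = 0.15, so H* = 15.5.
From dB/dt = 0: 0.953(1 - B*/299) = 0.00511·15.5, giving B* = 299·(1 - 0.0831) = 274.
From dH/dt = 0: 0.00138·274 - 0.0828 = 0.0432C*, so C* = 0.296/0.0432 = 6.84.

B* ≈ 274, H* ≈ 15.5, C* ≈ 6.84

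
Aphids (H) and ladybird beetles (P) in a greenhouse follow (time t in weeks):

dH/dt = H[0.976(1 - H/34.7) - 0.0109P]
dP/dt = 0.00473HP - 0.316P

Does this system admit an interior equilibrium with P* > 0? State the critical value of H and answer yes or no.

The predator equation gives dP/dt > 0 only when H > 0.316/0.00473 = 66.8.
Without the predator, H → K = 34.7. Since 34.7 < 66.8, the predator cannot invade.

Threshold H = 66.8; K < 66.8, so no, the predator goes extinct.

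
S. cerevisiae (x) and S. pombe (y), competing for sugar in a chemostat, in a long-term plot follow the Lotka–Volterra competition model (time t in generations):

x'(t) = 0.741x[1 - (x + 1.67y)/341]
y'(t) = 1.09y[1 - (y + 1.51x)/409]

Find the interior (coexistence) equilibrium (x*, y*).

x* ≈ 225, y* ≈ 69.6

Setting both brackets to zero gives the nullclines x + 1.67y = 341 and 1.51x + y = 409.
Substituting y = 409 - 1.51x into the first: x(1 - 1.67·1.51) = 341 - 1.67·409.
So x* = -342/-1.52 = 225, and then y* = 409 - 1.51·225 = 69.6.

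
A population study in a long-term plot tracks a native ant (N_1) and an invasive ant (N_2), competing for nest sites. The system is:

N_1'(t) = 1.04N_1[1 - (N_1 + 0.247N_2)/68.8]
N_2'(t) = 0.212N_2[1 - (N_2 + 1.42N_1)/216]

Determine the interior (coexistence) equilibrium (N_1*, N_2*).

Setting both brackets to zero gives the nullclines N_1 + 0.247N_2 = 68.8 and 1.42N_1 + N_2 = 216.
Substituting N_2 = 216 - 1.42N_1 into the first: N_1(1 - 0.247·1.42) = 68.8 - 0.247·216.
So N_1* = 15.4/0.649 = 23.8, and then N_2* = 216 - 1.42·23.8 = 182.

N_1* ≈ 23.8, N_2* ≈ 182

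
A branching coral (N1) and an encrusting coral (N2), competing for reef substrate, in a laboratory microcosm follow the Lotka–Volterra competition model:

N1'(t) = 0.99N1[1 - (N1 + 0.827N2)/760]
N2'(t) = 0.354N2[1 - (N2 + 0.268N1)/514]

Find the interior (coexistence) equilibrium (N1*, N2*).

Setting both brackets to zero gives the nullclines N1 + 0.827N2 = 760 and 0.268N1 + N2 = 514.
Substituting N2 = 514 - 0.268N1 into the first: N1(1 - 0.827·0.268) = 760 - 0.827·514.
So N1* = 335/0.778 = 430, and then N2* = 514 - 0.268·430 = 399.

N1* ≈ 430, N2* ≈ 399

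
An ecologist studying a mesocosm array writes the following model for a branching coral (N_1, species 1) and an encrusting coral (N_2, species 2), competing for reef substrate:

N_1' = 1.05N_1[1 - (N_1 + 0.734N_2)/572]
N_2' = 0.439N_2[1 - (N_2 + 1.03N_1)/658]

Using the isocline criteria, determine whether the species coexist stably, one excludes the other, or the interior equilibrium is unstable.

Compare the nullcline intercepts: K1/α12 = 572/0.734 = 779 > K2 = 658; K2/α21 = 658/1.03 = 639 > K1 = 572.
Since both inequalities hold, each species can invade when rare, so the interior equilibrium is stable.

stable coexistence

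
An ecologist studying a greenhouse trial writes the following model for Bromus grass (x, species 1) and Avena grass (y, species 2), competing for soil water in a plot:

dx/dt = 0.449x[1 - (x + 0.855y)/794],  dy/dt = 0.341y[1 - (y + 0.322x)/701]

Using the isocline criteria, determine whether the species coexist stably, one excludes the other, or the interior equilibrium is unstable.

Compare the nullcline intercepts: K1/α12 = 794/0.855 = 929 > K2 = 701; K2/α21 = 701/0.322 = 2180 > K1 = 794.
Since both inequalities hold, each species can invade when rare, so the interior equilibrium is stable.

stable coexistence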